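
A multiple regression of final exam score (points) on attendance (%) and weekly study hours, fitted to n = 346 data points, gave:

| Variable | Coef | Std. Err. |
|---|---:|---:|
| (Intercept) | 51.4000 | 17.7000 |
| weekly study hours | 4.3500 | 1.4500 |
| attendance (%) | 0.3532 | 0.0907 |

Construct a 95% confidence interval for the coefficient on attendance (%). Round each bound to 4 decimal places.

Read off: b = 0.3532, SE = 0.0907 for attendance (%).
df = n − k − 1 = 346 − 2 − 1 = 343.
t* = t_{0.025, 343} = 1.966904.
Margin = t* × SE = 1.966904 × 0.0907 = 0.178398.
CI: 0.3532 ± 0.178398 → (0.1748, 0.5316).

(0.1748, 0.5316)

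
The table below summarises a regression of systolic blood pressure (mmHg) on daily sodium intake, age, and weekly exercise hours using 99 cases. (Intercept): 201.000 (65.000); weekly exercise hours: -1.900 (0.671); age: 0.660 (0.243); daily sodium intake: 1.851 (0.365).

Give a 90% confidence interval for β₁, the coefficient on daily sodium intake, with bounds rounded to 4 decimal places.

Read off: b = 1.851, SE = 0.365 for daily sodium intake.
df = n − k − 1 = 99 − 3 − 1 = 95.
t* = t_{0.05, 95} = 1.661052.
Margin = t* × SE = 1.661052 × 0.365 = 0.606284.
CI: 1.851 ± 0.606284 → (1.2447, 2.4573).

(1.2447, 2.4573)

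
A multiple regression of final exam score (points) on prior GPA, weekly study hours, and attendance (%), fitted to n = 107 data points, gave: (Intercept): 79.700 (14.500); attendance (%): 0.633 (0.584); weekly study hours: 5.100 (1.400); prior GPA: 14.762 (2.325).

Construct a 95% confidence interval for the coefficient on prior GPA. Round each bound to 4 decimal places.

Read off: b = 14.762, SE = 2.325 for prior GPA.
df = n − k − 1 = 107 − 3 − 1 = 103.
t* = t_{0.025, 103} = 1.983264.
Margin = t* × SE = 1.983264 × 2.325 = 4.611089.
CI: 14.762 ± 4.611089 → (10.1509, 19.3731).

(10.1509, 19.3731)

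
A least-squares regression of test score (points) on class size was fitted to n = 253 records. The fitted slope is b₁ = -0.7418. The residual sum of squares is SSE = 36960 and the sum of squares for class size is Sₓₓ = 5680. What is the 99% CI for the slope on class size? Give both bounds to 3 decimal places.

MSE = SSE/(n − 2) = 36960/251 = 147.251.
SE(b₁) = √(MSE/Sₓₓ) = √(147.251/5680) = 0.161011.
df = n − 2 = 251.
t* = t_{0.005, 251} = 2.595558.
Margin = t* × SE = 2.595558 × 0.161011 = 0.41791.
CI: -0.7418 ± 0.41791 → (-1.160, -0.324).
With 99% confidence, each one-unit increase in class size is associated with a change of between -1.160 and -0.324 points in test score.

(-1.160, -0.324)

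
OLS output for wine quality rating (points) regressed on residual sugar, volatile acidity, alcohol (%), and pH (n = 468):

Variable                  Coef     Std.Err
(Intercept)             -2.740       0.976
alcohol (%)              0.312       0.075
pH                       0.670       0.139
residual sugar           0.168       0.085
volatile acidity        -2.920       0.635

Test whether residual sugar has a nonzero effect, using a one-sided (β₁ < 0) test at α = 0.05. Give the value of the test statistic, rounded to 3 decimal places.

t = 1.976

Read off: b = 0.168, SE = 0.085 for residual sugar.
H₀: β₁ = 0 vs H₁: β₁ < 0.
t = 0.168 / 0.085 = 1.976.
df = n − k − 1 = 468 − 4 − 1 = 463.
One-sided p ≈ 0.9757, which is ≥ 0.05, so fail to reject H₀.
The data do not give significant evidence that the true slope on residual sugar is negative, holding the other predictors fixed.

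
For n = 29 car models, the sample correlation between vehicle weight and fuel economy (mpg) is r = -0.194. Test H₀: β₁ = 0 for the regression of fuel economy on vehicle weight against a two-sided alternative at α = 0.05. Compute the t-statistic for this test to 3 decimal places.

t = -1.028

t = r·√(n − 2)/√(1 − r²) = -0.194·√27/√0.962364 = -1.028.
df = n − 2 = 27.
Two-sided p ≈ 0.3133, which is ≥ 0.05, so fail to reject H₀.
The data do not give significant evidence of a linear association between vehicle weight and fuel economy.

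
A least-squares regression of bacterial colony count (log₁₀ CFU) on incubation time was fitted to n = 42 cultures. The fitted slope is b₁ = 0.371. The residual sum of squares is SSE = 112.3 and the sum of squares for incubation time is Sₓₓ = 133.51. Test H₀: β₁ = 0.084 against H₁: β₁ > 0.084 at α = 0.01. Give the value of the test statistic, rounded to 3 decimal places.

MSE = SSE/(n − 2) = 112.3/40 = 2.8075.
SE(b₁) = √(MSE/Sₓₓ) = √(2.8075/133.51) = 0.145012.
t = (0.371 − 0.084) / 0.145012 = 1.979.
df = n − 2 = 40.
One-sided p ≈ 0.0274, which is ≥ 0.01, so fail to reject H₀.
The data do not give significant evidence that the true slope on incubation time exceeds 0.084 log₁₀ CFU per unit.

t = 1.979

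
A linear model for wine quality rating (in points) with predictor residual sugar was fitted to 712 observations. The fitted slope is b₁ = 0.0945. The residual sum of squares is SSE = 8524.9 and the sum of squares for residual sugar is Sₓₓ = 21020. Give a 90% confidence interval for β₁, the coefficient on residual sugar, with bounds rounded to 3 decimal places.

(0.055, 0.134)

MSE = SSE/(n − 2) = 8524.9/710 = 12.0069.
SE(b₁) = √(MSE/Sₓₓ) = √(12.0069/21020) = 0.0239001.
df = n − 2 = 710.
t* = t_{0.05, 710} = 1.647003.
Margin = t* × SE = 1.647003 × 0.0239001 = 0.03936.
CI: 0.0945 ± 0.03936 → (0.055, 0.134).
With 90% confidence, each one-unit increase in residual sugar is associated with a change of between 0.055 and 0.134 points in wine quality rating.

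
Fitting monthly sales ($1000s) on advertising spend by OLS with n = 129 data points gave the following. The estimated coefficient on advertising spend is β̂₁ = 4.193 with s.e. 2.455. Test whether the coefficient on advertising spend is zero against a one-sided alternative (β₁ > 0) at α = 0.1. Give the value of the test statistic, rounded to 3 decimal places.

t = 1.708

H₀: β₁ = 0 vs H₁: β₁ > 0.
t = (β̂₁ − β₁⁰)/SE = 4.193 / 2.455 = 1.708.
df = n − 2 = 129 − 2 = 127.
One-sided p ≈ 0.0450, which is < 0.1, so reject H₀.
There is evidence that the true slope on advertising spend is positive.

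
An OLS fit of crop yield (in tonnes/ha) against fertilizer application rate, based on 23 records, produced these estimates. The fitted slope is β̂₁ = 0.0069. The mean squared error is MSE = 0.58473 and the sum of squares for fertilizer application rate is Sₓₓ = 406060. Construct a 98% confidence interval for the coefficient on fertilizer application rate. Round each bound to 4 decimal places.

(0.0039, 0.0099)

SE(β̂₁) = √(MSE/Sₓₓ) = √(0.58473/406060) = 0.0012.
df = n − 2 = 21.
t* = t_{0.01, 21} = 2.517648.
Margin = t* × SE = 2.517648 × 0.0012 = 0.003021.
CI: 0.0069 ± 0.003021 → (0.0039, 0.0099).
With 98% confidence, each one-unit increase in fertilizer application rate is associated with a change of between 0.0039 and 0.0099 tonnes/ha in crop yield.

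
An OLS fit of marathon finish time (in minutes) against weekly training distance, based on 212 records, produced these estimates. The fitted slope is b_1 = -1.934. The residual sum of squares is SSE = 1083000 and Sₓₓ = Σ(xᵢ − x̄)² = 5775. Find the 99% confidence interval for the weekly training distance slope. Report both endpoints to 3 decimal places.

(-4.390, 0.522)

MSE = SSE/(n − 2) = 1083000/210 = 5157.14.
SE(b_1) = √(MSE/Sₓₓ) = √(5157.14/5775) = 0.944993.
df = n − 2 = 210.
t* = t_{0.005, 210} = 2.599443.
Margin = t* × SE = 2.599443 × 0.944993 = 2.45646.
CI: -1.934 ± 2.45646 → (-4.390, 0.522).
With 99% confidence, each one-unit increase in weekly training distance is associated with a change of between -4.390 and 0.522 minutes in marathon finish time.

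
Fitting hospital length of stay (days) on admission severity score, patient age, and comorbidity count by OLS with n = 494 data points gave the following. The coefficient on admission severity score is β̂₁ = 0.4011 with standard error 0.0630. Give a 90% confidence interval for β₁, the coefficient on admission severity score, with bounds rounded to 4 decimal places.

(0.2973, 0.5049)

df = n − k − 1 = 494 − 3 − 1 = 490.
t* = t_{0.05, 490} = 1.647969.
Margin = t* × SE = 1.647969 × 0.0630 = 0.103822.
CI: 0.4011 ± 0.103822 → (0.2973, 0.5049).
With 90% confidence, each one-unit increase in admission severity score is associated with a change of between 0.2973 and 0.5049 days in hospital length of stay, holding the other predictors fixed.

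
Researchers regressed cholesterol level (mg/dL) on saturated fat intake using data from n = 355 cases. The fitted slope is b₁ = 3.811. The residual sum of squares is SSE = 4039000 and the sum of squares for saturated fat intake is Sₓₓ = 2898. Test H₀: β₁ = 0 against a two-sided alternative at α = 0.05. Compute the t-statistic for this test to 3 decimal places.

MSE = SSE/(n − 2) = 4039000/353 = 11441.9.
SE(b₁) = √(MSE/Sₓₓ) = √(11441.9/2898) = 1.98701.
t = 3.811 / 1.98701 = 1.918.
df = n − 2 = 353.
Two-sided p ≈ 0.0559, which is ≥ 0.05, so fail to reject H₀.
The data do not give significant evidence of an association between saturated fat intake and cholesterol level.

t = 1.918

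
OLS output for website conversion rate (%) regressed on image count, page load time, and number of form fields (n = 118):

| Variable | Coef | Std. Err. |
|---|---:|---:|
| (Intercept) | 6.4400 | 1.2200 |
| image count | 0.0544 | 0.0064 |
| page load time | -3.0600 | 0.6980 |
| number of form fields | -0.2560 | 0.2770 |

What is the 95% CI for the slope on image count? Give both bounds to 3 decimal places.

Read off: b = 0.0544, SE = 0.0064 for image count.
df = n − k − 1 = 118 − 3 − 1 = 114.
t* = t_{0.025, 114} = 1.980992.
Margin = t* × SE = 1.980992 × 0.0064 = 0.01268.
CI: 0.0544 ± 0.01268 → (0.042, 0.067).

(0.042, 0.067)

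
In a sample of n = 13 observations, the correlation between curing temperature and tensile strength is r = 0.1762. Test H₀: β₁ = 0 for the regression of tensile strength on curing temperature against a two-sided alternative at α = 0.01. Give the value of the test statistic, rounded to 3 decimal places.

t = r·√(n − 2)/√(1 − r²) = 0.1762·√11/√0.968954 = 0.594.
df = n − 2 = 11.
Two-sided p ≈ 0.5647, which is ≥ 0.01, so fail to reject H₀.
The data do not give significant evidence of a linear association between curing temperature and tensile strength.

t = 0.594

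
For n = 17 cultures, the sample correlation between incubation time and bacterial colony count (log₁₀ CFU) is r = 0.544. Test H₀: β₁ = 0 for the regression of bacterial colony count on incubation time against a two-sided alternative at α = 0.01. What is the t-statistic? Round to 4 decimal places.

t = 2.5110

t = r·√(n − 2)/√(1 − r²) = 0.544·√15/√0.704064 = 2.5110.
df = n − 2 = 15.
Two-sided p ≈ 0.0240, which is ≥ 0.01, so fail to reject H₀.
The data do not give significant evidence of a linear association between incubation time and bacterial colony count.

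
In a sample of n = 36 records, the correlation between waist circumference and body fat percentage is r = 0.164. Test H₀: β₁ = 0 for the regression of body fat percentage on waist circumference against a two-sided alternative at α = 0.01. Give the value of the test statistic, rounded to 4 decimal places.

t = 0.9694

t = r·√(n − 2)/√(1 − r²) = 0.164·√34/√0.973104 = 0.9694.
df = n − 2 = 34.
Two-sided p ≈ 0.3392, which is ≥ 0.01, so fail to reject H₀.
The data do not give significant evidence of a linear association between waist circumference and body fat percentage.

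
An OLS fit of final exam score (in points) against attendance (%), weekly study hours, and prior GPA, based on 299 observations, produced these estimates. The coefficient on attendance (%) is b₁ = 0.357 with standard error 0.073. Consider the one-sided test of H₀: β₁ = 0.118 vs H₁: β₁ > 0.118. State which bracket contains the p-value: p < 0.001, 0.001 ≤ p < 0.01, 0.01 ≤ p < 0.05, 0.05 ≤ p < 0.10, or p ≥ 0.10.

t = (0.357 − 0.118) / 0.073 = 3.274.
df = n − k − 1 = 299 − 3 − 1 = 295.
One-sided p = P(T_{295} > t) ≈ 0.0006.
So p < 0.001.

p < 0.001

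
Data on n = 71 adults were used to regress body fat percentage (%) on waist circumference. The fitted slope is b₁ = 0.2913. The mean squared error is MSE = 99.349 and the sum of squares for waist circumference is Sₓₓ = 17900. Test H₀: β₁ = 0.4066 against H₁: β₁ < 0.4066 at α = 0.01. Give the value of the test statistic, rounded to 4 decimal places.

t = -1.5477

SE(b₁) = √(MSE/Sₓₓ) = √(99.349/17900) = 0.0744998.
t = (0.2913 − 0.4066) / 0.0744998 = -1.5477.
df = n − 2 = 69.
One-sided p ≈ 0.0631, which is ≥ 0.01, so fail to reject H₀.
The data do not give significant evidence that the true slope on waist circumference is below 0.4066 % per unit.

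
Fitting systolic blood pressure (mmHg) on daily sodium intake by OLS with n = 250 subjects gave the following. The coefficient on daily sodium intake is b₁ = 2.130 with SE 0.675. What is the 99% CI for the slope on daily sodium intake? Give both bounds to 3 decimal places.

df = n − 2 = 250 − 2 = 248.
t* = t_{0.005, 248} = 2.595799.
Margin = t* × SE = 2.595799 × 0.675 = 1.75216.
CI: 2.130 ± 1.75216 → (0.378, 3.882).
With 99% confidence, each one-unit increase in daily sodium intake is associated with a change of between 0.378 and 3.882 mmHg in systolic blood pressure.

(0.378, 3.882)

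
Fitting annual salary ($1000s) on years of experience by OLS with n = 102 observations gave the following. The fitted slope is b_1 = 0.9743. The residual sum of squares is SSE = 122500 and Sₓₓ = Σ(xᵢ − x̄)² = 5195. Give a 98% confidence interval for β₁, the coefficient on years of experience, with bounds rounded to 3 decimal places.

MSE = SSE/(n − 2) = 122500/100 = 1225.
SE(b_1) = √(MSE/Sₓₓ) = √(1225/5195) = 0.485596.
df = n − 2 = 100.
t* = t_{0.01, 100} = 2.364217.
Margin = t* × SE = 2.364217 × 0.485596 = 1.14805.
CI: 0.9743 ± 1.14805 → (-0.174, 2.122).
With 98% confidence, each one-unit increase in years of experience is associated with a change of between -0.174 and 2.122 $1000s in annual salary.

(-0.174, 2.122)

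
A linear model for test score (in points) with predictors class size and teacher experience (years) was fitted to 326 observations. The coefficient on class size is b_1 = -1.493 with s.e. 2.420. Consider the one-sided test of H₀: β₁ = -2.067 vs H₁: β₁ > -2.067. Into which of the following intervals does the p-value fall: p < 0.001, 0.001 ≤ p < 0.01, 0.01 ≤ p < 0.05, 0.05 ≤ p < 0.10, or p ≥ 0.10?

p ≥ 0.10

t = (-1.493 − (-2.067)) / 2.420 = 0.237.
df = n − k − 1 = 326 − 2 − 1 = 323.
One-sided p = P(T_{323} > t) ≈ 0.4063.
So p ≥ 0.10.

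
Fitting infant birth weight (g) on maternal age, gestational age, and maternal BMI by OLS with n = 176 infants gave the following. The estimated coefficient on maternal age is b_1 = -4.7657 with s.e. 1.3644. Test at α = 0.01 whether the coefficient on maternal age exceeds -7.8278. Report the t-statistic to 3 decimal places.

H₀: β₁ = -7.8278 vs H₁: β₁ > -7.8278.
t = (b_1 − β₁⁰)/SE = (-4.7657 − (-7.8278)) / 1.3644 = 2.244.
df = n − k − 1 = 176 − 3 − 1 = 172.
One-sided p ≈ 0.0130, which is ≥ 0.01, so fail to reject H₀.
The data do not give significant evidence that the true slope on maternal age exceeds -7.8278 g per unit, holding the other predictors fixed.

t = 2.244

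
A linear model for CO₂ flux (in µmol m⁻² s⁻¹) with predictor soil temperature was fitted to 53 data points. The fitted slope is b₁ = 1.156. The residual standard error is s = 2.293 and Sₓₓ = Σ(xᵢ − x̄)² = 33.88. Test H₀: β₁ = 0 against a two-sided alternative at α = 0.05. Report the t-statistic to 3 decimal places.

t = 2.934

SE(b₁) = s/√Sₓₓ = 2.293/√33.88 = 0.393942.
t = 1.156 / 0.393942 = 2.934.
df = n − 2 = 51.
Two-sided p ≈ 0.0050, which is < 0.05, so reject H₀.
There is evidence that soil temperature is associated with CO₂ flux.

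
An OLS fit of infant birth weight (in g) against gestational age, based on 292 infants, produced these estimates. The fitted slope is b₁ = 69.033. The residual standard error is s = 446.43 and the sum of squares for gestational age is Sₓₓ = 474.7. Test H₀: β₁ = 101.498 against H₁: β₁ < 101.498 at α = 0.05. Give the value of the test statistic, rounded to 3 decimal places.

t = -1.584

SE(b₁) = s/√Sₓₓ = 446.43/√474.7 = 20.4901.
t = (69.033 − 101.498) / 20.4901 = -1.584.
df = n − 2 = 290.
One-sided p ≈ 0.0571, which is ≥ 0.05, so fail to reject H₀.
The data do not give significant evidence that the true slope on gestational age is below 101.498 g per unit.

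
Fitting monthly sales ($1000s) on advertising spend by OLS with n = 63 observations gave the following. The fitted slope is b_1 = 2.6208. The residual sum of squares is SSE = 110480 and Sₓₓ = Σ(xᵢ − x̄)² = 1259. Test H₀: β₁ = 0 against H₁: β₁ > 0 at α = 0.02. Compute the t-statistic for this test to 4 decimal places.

MSE = SSE/(n − 2) = 110480/61 = 1811.15.
SE(b_1) = √(MSE/Sₓₓ) = √(1811.15/1259) = 1.1994.
t = 2.6208 / 1.1994 = 2.1851.
df = n − 2 = 61.
One-sided p ≈ 0.0164, which is < 0.02, so reject H₀.
There is evidence that the true slope on advertising spend is positive.

t = 2.1851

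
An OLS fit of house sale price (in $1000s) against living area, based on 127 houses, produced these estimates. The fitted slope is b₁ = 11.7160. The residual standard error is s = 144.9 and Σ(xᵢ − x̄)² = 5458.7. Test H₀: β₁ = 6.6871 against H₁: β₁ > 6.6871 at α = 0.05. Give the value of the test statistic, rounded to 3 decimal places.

SE(b₁) = s/√Sₓₓ = 144.9/√5458.7 = 1.96121.
t = (11.7160 − 6.6871) / 1.96121 = 2.564.
df = n − 2 = 125.
One-sided p ≈ 0.0058, which is < 0.05, so reject H₀.
There is evidence that the true slope on living area exceeds 6.6871 $1000s per unit.

t = 2.564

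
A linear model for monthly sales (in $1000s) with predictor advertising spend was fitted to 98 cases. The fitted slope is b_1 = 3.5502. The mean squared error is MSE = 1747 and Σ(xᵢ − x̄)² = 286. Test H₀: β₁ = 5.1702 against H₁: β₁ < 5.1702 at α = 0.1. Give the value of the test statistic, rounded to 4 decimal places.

SE(b_1) = √(MSE/Sₓₓ) = √(1747/286) = 2.47152.
t = (3.5502 − 5.1702) / 2.47152 = -0.6555.
df = n − 2 = 96.
One-sided p ≈ 0.2569, which is ≥ 0.1, so fail to reject H₀.
The data do not give significant evidence that the true slope on advertising spend is below 5.1702 $1000s per unit.

t = -0.6555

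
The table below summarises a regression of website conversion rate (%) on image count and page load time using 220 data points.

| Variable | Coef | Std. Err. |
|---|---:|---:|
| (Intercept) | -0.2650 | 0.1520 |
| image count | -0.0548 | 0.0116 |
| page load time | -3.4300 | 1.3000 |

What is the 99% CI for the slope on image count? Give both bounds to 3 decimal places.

(-0.085, -0.025)

Read off: b = -0.0548, SE = 0.0116 for image count.
df = n − k − 1 = 220 − 2 − 1 = 217.
t* = t_{0.005, 217} = 2.598675.
Margin = t* × SE = 2.598675 × 0.0116 = 0.03014.
CI: -0.0548 ± 0.03014 → (-0.085, -0.025).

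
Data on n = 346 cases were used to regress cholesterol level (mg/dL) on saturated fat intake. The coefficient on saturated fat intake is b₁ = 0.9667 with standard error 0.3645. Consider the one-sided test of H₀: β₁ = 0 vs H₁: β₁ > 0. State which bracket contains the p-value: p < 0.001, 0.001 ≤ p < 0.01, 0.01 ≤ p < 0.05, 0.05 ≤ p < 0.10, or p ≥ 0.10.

0.001 ≤ p < 0.01

t = 0.9667 / 0.3645 = 2.652.
df = n − 2 = 346 − 2 = 344.
One-sided p = P(T_{344} > t) ≈ 0.0042.
So 0.001 ≤ p < 0.01.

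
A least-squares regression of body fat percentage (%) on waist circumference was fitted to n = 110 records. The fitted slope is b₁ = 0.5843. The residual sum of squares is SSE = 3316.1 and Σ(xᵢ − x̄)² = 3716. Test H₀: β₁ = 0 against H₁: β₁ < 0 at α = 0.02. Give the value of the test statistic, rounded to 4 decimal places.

t = 6.4279

MSE = SSE/(n − 2) = 3316.1/108 = 30.7046.
SE(b₁) = √(MSE/Sₓₓ) = √(30.7046/3716) = 0.0909.
t = 0.5843 / 0.0909 = 6.4279.
df = n − 2 = 108.
One-sided p ≈ 1.0000, which is ≥ 0.02, so fail to reject H₀.
The data do not give significant evidence that the true slope on waist circumference is negative.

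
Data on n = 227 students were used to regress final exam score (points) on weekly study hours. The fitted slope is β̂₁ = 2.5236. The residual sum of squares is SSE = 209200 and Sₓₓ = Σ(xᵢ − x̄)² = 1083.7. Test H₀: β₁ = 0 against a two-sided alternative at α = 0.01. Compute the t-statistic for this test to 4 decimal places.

t = 2.7245

MSE = SSE/(n − 2) = 209200/225 = 929.778.
SE(β̂₁) = √(MSE/Sₓₓ) = √(929.778/1083.7) = 0.926265.
t = 2.5236 / 0.926265 = 2.7245.
df = n − 2 = 225.
Two-sided p ≈ 0.0069, which is < 0.01, so reject H₀.
There is evidence that weekly study hours is associated with final exam score.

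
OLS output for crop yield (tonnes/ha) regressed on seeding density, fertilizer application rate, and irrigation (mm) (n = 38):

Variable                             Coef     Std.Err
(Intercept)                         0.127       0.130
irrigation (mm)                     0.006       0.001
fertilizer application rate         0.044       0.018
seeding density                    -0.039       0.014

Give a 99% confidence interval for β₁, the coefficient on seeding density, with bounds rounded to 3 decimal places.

Read off: b = -0.039, SE = 0.014 for seeding density.
df = n − k − 1 = 38 − 3 − 1 = 34.
t* = t_{0.005, 34} = 2.728394.
Margin = t* × SE = 2.728394 × 0.014 = 0.03820.
CI: -0.039 ± 0.03820 → (-0.077, -0.001).

(-0.077, -0.001)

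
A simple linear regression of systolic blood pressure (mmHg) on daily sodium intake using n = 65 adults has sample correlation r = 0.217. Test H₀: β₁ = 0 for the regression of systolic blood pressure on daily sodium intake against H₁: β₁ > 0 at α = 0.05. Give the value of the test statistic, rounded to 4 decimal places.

t = r·√(n − 2)/√(1 − r²) = 0.217·√63/√0.952911 = 1.7644.
df = n − 2 = 63.
One-sided p ≈ 0.0413, which is < 0.05, so reject H₀.
There is evidence of a linear association between daily sodium intake and systolic blood pressure.

t = 1.7644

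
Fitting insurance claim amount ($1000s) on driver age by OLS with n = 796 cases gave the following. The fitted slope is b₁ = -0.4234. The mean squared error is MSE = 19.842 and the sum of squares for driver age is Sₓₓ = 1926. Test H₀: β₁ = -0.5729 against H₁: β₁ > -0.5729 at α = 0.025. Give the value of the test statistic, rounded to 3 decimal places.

t = 1.473

SE(b₁) = √(MSE/Sₓₓ) = √(19.842/1926) = 0.1015.
t = (-0.4234 − (-0.5729)) / 0.1015 = 1.473.
df = n − 2 = 794.
One-sided p ≈ 0.0706, which is ≥ 0.025, so fail to reject H₀.
The data do not give significant evidence that the true slope on driver age exceeds -0.5729 $1000s per unit.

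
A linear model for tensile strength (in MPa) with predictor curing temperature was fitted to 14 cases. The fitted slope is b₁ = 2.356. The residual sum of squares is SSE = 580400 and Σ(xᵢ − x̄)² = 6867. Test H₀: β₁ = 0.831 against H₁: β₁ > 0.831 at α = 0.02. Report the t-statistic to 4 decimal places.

t = 0.5746

MSE = SSE/(n − 2) = 580400/12 = 48366.7.
SE(b₁) = √(MSE/Sₓₓ) = √(48366.7/6867) = 2.65393.
t = (2.356 − 0.831) / 2.65393 = 0.5746.
df = n − 2 = 12.
One-sided p ≈ 0.2881, which is ≥ 0.02, so fail to reject H₀.
The data do not give significant evidence that the true slope on curing temperature exceeds 0.831 MPa per unit.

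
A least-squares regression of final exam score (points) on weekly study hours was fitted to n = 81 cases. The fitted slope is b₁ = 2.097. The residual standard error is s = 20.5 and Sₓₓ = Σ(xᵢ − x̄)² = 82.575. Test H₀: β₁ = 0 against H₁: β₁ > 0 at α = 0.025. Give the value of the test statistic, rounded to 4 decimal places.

SE(b₁) = s/√Sₓₓ = 20.5/√82.575 = 2.25595.
t = 2.097 / 2.25595 = 0.9295.
df = n − 2 = 79.
One-sided p ≈ 0.1777, which is ≥ 0.025, so fail to reject H₀.
The data do not give significant evidence that the true slope on weekly study hours is positive.

t = 0.9295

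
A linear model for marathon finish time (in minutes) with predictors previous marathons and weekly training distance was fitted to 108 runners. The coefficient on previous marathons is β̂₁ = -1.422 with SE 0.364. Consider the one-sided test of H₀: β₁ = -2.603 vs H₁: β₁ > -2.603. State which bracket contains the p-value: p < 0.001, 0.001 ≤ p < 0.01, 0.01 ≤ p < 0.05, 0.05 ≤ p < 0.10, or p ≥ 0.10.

p < 0.001

t = (-1.422 − (-2.603)) / 0.364 = 3.245.
df = n − k − 1 = 108 − 2 − 1 = 105.
One-sided p = P(T_{105} > t) ≈ 0.0008.
So p < 0.001.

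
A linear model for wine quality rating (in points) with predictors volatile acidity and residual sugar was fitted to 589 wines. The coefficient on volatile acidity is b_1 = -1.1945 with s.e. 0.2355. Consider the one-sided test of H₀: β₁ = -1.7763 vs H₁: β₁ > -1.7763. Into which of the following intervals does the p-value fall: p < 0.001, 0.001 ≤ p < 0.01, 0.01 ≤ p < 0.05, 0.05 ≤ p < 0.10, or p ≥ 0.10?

t = (-1.1945 − (-1.7763)) / 0.2355 = 2.470.
df = n − k − 1 = 589 − 2 − 1 = 586.
One-sided p = P(T_{586} > t) ≈ 0.0069.
So 0.001 ≤ p < 0.01.

0.001 ≤ p < 0.01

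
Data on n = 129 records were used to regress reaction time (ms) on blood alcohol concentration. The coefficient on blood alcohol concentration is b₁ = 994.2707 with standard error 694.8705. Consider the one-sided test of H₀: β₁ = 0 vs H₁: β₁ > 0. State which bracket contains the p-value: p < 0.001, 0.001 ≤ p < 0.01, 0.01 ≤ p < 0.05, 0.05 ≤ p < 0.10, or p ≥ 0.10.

0.05 ≤ p < 0.10

t = 994.2707 / 694.8705 = 1.431.
df = n − 2 = 129 − 2 = 127.
One-sided p = P(T_{127} > t) ≈ 0.0775.
So 0.05 ≤ p < 0.10.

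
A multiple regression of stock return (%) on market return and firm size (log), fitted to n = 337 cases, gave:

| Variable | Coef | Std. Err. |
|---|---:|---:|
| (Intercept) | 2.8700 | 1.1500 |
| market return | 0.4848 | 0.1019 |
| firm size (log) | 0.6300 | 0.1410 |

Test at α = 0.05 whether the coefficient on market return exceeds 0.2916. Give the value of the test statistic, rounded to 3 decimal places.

t = 1.896

Read off: b = 0.4848, SE = 0.1019 for market return.
H₀: β₁ = 0.2916 vs H₁: β₁ > 0.2916.
t = (0.4848 − 0.2916) / 0.1019 = 1.896.
df = n − k − 1 = 337 − 2 − 1 = 334.
One-sided p ≈ 0.0294, which is < 0.05, so reject H₀.
There is evidence that the true slope on market return exceeds 0.2916 % per unit, holding the other predictors fixed.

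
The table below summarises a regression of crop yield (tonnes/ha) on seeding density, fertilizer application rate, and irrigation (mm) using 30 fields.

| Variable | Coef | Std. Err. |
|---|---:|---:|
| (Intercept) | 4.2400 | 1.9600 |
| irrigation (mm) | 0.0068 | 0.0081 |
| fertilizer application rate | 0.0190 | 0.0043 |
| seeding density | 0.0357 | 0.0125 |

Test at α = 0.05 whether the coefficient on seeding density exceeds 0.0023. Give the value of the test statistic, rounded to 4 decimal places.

t = 2.6720

Read off: b = 0.0357, SE = 0.0125 for seeding density.
H₀: β₁ = 0.0023 vs H₁: β₁ > 0.0023.
t = (0.0357 − 0.0023) / 0.0125 = 2.6720.
df = n − k − 1 = 30 − 3 − 1 = 26.
One-sided p ≈ 0.0064, which is < 0.05, so reject H₀.
There is evidence that the true slope on seeding density exceeds 0.0023 tonnes/ha per unit, holding the other predictors fixed.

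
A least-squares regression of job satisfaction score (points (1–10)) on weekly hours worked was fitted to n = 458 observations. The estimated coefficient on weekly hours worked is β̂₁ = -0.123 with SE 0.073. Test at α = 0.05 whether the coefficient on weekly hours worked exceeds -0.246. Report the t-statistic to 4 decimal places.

H₀: β₁ = -0.246 vs H₁: β₁ > -0.246.
t = (β̂₁ − β₁⁰)/SE = (-0.123 − (-0.246)) / 0.073 = 1.6849.
df = n − 2 = 458 − 2 = 456.
One-sided p ≈ 0.0463, which is < 0.05, so reject H₀.
There is evidence that the true slope on weekly hours worked exceeds -0.246 points (1–10) per unit.

t = 1.6849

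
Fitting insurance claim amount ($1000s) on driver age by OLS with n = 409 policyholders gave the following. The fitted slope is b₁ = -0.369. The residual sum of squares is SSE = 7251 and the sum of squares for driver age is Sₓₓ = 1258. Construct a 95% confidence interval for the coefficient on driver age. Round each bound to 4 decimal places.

MSE = SSE/(n − 2) = 7251/407 = 17.8157.
SE(b₁) = √(MSE/Sₓₓ) = √(17.8157/1258) = 0.119004.
df = n − 2 = 407.
t* = t_{0.025, 407} = 1.96581.
Margin = t* × SE = 1.96581 × 0.119004 = 0.233939.
CI: -0.369 ± 0.233939 → (-0.6029, -0.1351).
With 95% confidence, each one-unit increase in driver age is associated with a change of between -0.6029 and -0.1351 $1000s in insurance claim amount.

(-0.6029, -0.1351)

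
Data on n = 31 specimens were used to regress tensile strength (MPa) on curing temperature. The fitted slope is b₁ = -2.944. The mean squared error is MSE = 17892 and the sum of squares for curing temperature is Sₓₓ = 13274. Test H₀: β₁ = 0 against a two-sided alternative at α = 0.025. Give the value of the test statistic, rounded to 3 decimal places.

SE(b₁) = √(MSE/Sₓₓ) = √(17892/13274) = 1.16099.
t = -2.944 / 1.16099 = -2.536.
df = n − 2 = 29.
Two-sided p ≈ 0.0169, which is < 0.025, so reject H₀.
There is evidence that curing temperature is associated with tensile strength.

t = -2.536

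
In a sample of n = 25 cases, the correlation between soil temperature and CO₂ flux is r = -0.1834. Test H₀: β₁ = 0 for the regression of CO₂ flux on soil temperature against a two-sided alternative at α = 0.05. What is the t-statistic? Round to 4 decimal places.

t = r·√(n − 2)/√(1 − r²) = -0.1834·√23/√0.966364 = -0.8947.
df = n − 2 = 23.
Two-sided p ≈ 0.3802, which is ≥ 0.05, so fail to reject H₀.
The data do not give significant evidence of a linear association between soil temperature and CO₂ flux.

t = -0.8947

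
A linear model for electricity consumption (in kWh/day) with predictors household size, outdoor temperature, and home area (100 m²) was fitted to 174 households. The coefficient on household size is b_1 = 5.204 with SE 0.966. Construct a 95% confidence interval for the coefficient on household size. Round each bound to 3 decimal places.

(3.297, 7.111)

df = n − k − 1 = 174 − 3 − 1 = 170.
t* = t_{0.025, 170} = 1.974017.
Margin = t* × SE = 1.974017 × 0.966 = 1.90690.
CI: 5.204 ± 1.90690 → (3.297, 7.111).
With 95% confidence, each one-unit increase in household size is associated with a change of between 3.297 and 7.111 kWh/day in electricity consumption, holding the other predictors fixed.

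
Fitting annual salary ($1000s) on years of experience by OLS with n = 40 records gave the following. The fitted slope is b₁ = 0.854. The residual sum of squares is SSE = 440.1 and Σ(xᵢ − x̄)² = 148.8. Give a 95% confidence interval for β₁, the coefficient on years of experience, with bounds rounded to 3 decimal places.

(0.289, 1.419)

MSE = SSE/(n − 2) = 440.1/38 = 11.5816.
SE(b₁) = √(MSE/Sₓₓ) = √(11.5816/148.8) = 0.278986.
df = n − 2 = 38.
t* = t_{0.025, 38} = 2.024394.
Margin = t* × SE = 2.024394 × 0.278986 = 0.56478.
CI: 0.854 ± 0.56478 → (0.289, 1.419).
With 95% confidence, each one-unit increase in years of experience is associated with a change of between 0.289 and 1.419 $1000s in annual salary.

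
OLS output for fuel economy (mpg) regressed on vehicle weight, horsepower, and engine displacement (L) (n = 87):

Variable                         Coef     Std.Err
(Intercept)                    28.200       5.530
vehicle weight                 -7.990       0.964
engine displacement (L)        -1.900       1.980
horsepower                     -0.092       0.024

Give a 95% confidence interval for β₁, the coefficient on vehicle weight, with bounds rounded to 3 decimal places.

Read off: b = -7.990, SE = 0.964 for vehicle weight.
df = n − k − 1 = 87 − 3 − 1 = 83.
t* = t_{0.025, 83} = 1.98896.
Margin = t* × SE = 1.98896 × 0.964 = 1.91736.
CI: -7.990 ± 1.91736 → (-9.907, -6.073).

(-9.907, -6.073)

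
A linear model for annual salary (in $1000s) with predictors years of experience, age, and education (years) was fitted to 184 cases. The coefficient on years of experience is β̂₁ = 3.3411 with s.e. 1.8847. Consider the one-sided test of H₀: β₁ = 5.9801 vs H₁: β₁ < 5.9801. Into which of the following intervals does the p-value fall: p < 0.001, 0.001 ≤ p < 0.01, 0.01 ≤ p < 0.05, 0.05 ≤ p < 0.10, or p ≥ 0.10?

t = (3.3411 − 5.9801) / 1.8847 = -1.400.
df = n − k − 1 = 184 − 3 − 1 = 180.
One-sided p = P(T_{180} < t) ≈ 0.0816.
So 0.05 ≤ p < 0.10.

0.05 ≤ p < 0.10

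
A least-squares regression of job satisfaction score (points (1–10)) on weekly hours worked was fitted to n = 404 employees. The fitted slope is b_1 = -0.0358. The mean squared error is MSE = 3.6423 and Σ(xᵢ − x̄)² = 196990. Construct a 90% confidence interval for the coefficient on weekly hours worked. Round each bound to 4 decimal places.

SE(b_1) = √(MSE/Sₓₓ) = √(3.6423/196990) = 0.00429997.
df = n − 2 = 402.
t* = t_{0.05, 402} = 1.648653.
Margin = t* × SE = 1.648653 × 0.00429997 = 0.007089.
CI: -0.0358 ± 0.007089 → (-0.0429, -0.0287).
With 90% confidence, each one-unit increase in weekly hours worked is associated with a change of between -0.0429 and -0.0287 points (1–10) in job satisfaction score.

(-0.0429, -0.0287)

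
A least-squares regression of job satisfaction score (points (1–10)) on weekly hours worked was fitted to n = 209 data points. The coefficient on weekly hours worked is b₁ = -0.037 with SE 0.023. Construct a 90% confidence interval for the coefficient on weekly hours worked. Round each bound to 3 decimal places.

(-0.075, 0.001)

df = n − 2 = 209 − 2 = 207.
t* = t_{0.05, 207} = 1.652248.
Margin = t* × SE = 1.652248 × 0.023 = 0.03800.
CI: -0.037 ± 0.03800 → (-0.075, 0.001).
With 90% confidence, each one-unit increase in weekly hours worked is associated with a change of between -0.075 and 0.001 points (1–10) in job satisfaction score.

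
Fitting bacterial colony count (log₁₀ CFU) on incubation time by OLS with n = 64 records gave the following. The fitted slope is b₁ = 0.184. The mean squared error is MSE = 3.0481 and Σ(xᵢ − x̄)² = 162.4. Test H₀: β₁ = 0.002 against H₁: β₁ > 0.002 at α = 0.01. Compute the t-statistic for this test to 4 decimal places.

t = 1.3285

SE(b₁) = √(MSE/Sₓₓ) = √(3.0481/162.4) = 0.137.
t = (0.184 − 0.002) / 0.137 = 1.3285.
df = n − 2 = 62.
One-sided p ≈ 0.0944, which is ≥ 0.01, so fail to reject H₀.
The data do not give significant evidence that the true slope on incubation time exceeds 0.002 log₁₀ CFU per unit.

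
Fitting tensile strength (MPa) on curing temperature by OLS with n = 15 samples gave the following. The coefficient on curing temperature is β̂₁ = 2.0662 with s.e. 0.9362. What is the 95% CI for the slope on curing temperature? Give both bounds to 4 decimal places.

df = n − 2 = 15 − 2 = 13.
t* = t_{0.025, 13} = 2.160369.
Margin = t* × SE = 2.160369 × 0.9362 = 2.022537.
CI: 2.0662 ± 2.022537 → (0.0437, 4.0887).
With 95% confidence, each one-unit increase in curing temperature is associated with a change of between 0.0437 and 4.0887 MPa in tensile strength.

(0.0437, 4.0887)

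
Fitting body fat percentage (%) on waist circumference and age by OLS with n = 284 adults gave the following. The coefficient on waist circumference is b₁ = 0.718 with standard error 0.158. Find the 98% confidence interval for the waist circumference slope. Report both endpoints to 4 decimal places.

(0.3483, 1.0877)

df = n − k − 1 = 284 − 2 − 1 = 281.
t* = t_{0.01, 281} = 2.339691.
Margin = t* × SE = 2.339691 × 0.158 = 0.369671.
CI: 0.718 ± 0.369671 → (0.3483, 1.0877).
With 98% confidence, each one-unit increase in waist circumference is associated with a change of between 0.3483 and 1.0877 % in body fat percentage, holding the other predictors fixed.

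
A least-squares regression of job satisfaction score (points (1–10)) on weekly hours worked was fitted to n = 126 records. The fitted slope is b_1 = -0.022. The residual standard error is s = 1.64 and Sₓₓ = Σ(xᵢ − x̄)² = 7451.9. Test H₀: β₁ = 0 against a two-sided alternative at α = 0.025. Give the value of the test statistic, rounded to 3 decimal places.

SE(b_1) = s/√Sₓₓ = 1.64/√7451.9 = 0.0189981.
t = -0.022 / 0.0189981 = -1.158.
df = n − 2 = 124.
Two-sided p ≈ 0.2491, which is ≥ 0.025, so fail to reject H₀.
The data do not give significant evidence of an association between weekly hours worked and job satisfaction score.

t = -1.158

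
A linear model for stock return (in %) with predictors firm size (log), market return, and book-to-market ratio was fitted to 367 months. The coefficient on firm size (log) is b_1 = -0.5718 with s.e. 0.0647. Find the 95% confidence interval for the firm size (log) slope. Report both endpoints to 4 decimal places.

df = n − k − 1 = 367 − 3 − 1 = 363.
t* = t_{0.025, 363} = 1.966521.
Margin = t* × SE = 1.966521 × 0.0647 = 0.127234.
CI: -0.5718 ± 0.127234 → (-0.6990, -0.4446).
With 95% confidence, each one-unit increase in firm size (log) is associated with a change of between -0.6990 and -0.4446 % in stock return, holding the other predictors fixed.

(-0.6990, -0.4446)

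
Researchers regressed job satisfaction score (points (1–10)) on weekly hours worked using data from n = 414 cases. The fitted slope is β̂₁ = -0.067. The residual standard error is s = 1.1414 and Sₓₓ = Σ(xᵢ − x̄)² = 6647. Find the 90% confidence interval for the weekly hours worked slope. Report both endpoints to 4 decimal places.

(-0.0901, -0.0439)

SE(β̂₁) = s/√Sₓₓ = 1.1414/√6647 = 0.0139999.
df = n − 2 = 412.
t* = t_{0.05, 412} = 1.64856.
Margin = t* × SE = 1.64856 × 0.0139999 = 0.023080.
CI: -0.067 ± 0.023080 → (-0.0901, -0.0439).
With 90% confidence, each one-unit increase in weekly hours worked is associated with a change of between -0.0901 and -0.0439 points (1–10) in job satisfaction score.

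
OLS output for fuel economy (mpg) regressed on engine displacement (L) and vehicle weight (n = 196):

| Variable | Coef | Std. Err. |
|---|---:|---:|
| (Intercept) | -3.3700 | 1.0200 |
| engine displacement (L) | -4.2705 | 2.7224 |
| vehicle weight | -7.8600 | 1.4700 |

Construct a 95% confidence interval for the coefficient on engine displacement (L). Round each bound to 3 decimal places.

Read off: b = -4.2705, SE = 2.7224 for engine displacement (L).
df = n − k − 1 = 196 − 2 − 1 = 193.
t* = t_{0.025, 193} = 1.972332.
Margin = t* × SE = 1.972332 × 2.7224 = 5.36948.
CI: -4.2705 ± 5.36948 → (-9.640, 1.099).

(-9.640, 1.099)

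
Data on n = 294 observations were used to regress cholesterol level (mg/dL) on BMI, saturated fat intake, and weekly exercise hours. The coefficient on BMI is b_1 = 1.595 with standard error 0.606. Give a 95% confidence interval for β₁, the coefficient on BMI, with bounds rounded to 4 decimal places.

df = n − k − 1 = 294 − 3 − 1 = 290.
t* = t_{0.025, 290} = 1.968178.
Margin = t* × SE = 1.968178 × 0.606 = 1.192716.
CI: 1.595 ± 1.192716 → (0.4023, 2.7877).
With 95% confidence, each one-unit increase in BMI is associated with a change of between 0.4023 and 2.7877 mg/dL in cholesterol level, holding the other predictors fixed.

(0.4023, 2.7877)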